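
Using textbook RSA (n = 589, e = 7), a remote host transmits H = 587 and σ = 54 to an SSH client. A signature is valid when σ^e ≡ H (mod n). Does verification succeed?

passes

σ^2 ≡ 54^2 = 2916 ≡ 560
σ^4 ≡ 560^2 = 313600 ≡ 252
7 = 4 + 2 + 1, so σ^7 ≡ 252·560·54 ≡ 587 (mod 589)
587 = H, so the signature checks out.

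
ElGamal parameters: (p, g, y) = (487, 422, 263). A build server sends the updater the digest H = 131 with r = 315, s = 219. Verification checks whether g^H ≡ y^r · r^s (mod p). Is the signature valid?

Left side g^H mod p:
Squares mod 487: 422^1≡422, 422^2≡329, 422^4≡127, 422^8≡58, 422^16≡442, 422^32≡77, 422^64≡85, 422^128≡407
131 = 128 + 2 + 1, so 422^131 ≡ 407·329·422 ≡ 456 (mod 487)
Right side y^r · r^s mod p:
Squares mod 487: 263^1≡263, 263^2≡15, 263^4≡225, 263^8≡464, 263^16≡42, 263^32≡303, 263^64≡253, 263^128≡212, 263^256≡140
315 = 256 + 32 + 16 + 8 + 2 + 1, so 263^315 ≡ 140·303·42·464·15·263 ≡ 25 (mod 487)
Squares mod 487: 315^1≡315, 315^2≡364, 315^4≡32, 315^8≡50, 315^16≡65, 315^32≡329, 315^64≡127, 315^128≡58
219 = 128 + 64 + 16 + 8 + 2 + 1, so 315^219 ≡ 58·127·65·50·364·315 ≡ 49 (mod 487)
25·49 = 1225 ≡ 251 (mod 487)
456 ≠ 251, so verification fails.

invalid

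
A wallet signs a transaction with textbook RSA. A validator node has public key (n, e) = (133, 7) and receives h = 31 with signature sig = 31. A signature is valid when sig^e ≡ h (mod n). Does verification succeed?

passes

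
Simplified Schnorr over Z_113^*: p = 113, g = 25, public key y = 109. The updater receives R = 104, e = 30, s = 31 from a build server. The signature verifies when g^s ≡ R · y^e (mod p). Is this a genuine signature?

genuine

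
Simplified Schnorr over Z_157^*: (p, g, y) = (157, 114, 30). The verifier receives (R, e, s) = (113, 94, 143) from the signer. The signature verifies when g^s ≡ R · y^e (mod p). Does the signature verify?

g^s mod p:
Squares mod 157: 114^1≡114, 114^2≡122, 114^4≡126, 114^8≡19, 114^16≡47, 114^32≡11, 114^64≡121, 114^128≡40
143 = 128 + 8 + 4 + 2 + 1, so 114^143 ≡ 40·19·126·122·114 ≡ 22 (mod 157)
R · y^e mod p:
Squares mod 157: 30^1≡30, 30^2≡115, 30^4≡37, 30^8≡113, 30^16≡52, 30^32≡35, 30^64≡126
94 = 64 + 16 + 8 + 4 + 2, so 30^94 ≡ 126·52·113·37·115 ≡ 52 (mod 157)
113·52 = 5876 ≡ 67 (mod 157)
22 ≠ 67; the check fails.

does not verify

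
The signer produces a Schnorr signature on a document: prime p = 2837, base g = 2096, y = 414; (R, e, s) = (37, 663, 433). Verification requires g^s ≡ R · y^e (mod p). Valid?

yes

g^s mod p:
2096^2 = 4393216 ≡ 1540
2096^4 ≡ 1540^2 = 2371600 ≡ 2705
2096^8 ≡ 2705^2 = 7317025 ≡ 402
2096^16 ≡ 402^2 = 161604 ≡ 2732
2096^32 ≡ 2732^2 = 7463824 ≡ 2514
2096^64 ≡ 2514^2 = 6320196 ≡ 2197
2096^128 ≡ 2197^2 = 4826809 ≡ 1072
2096^256 ≡ 1072^2 = 1149184 ≡ 199
433 = 256 + 128 + 32 + 16 + 1, so 2096^433 ≡ 199·1072·2514·2732·2096 ≡ 1733 (mod 2837)
R · y^e mod p:
414^2 = 171396 ≡ 1176
414^4 ≡ 1176^2 = 1382976 ≡ 1357
414^8 ≡ 1357^2 = 1841449 ≡ 236
414^16 ≡ 236^2 = 55696 ≡ 1793
414^32 ≡ 1793^2 = 3214849 ≡ 528
414^64 ≡ 528^2 = 278784 ≡ 758
414^128 ≡ 758^2 = 574564 ≡ 1490
414^256 ≡ 1490^2 = 2220100 ≡ 1566
414^512 ≡ 1566^2 = 2452356 ≡ 1188
663 = 512 + 128 + 16 + 4 + 2 + 1, so 414^663 ≡ 1188·1490·1793·1357·1176·414 ≡ 1427 (mod 2837)
37·1427 = 52799 ≡ 1733 (mod 2837)
1733 ≡ 1733 (mod 2837); signature holds.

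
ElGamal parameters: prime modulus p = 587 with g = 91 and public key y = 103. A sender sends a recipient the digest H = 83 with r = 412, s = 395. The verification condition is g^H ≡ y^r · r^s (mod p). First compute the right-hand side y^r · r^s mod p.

187

103^2 = 10609 ≡ 43
103^4 ≡ 43^2 = 1849 ≡ 88
103^8 ≡ 88^2 = 7744 ≡ 113
103^16 ≡ 113^2 = 12769 ≡ 442
103^32 ≡ 442^2 = 195364 ≡ 480
103^64 ≡ 480^2 = 230400 ≡ 296
103^128 ≡ 296^2 = 87616 ≡ 153
103^256 ≡ 153^2 = 23409 ≡ 516
412 = 256 + 128 + 16 + 8 + 4, so 103^412 ≡ 516·153·442·113·88 ≡ 141 (mod 587)
412^2 = 169744 ≡ 101
412^4 ≡ 101^2 = 10201 ≡ 222
412^8 ≡ 222^2 = 49284 ≡ 563
412^16 ≡ 563^2 = 316969 ≡ 576
412^32 ≡ 576^2 = 331776 ≡ 121
412^64 ≡ 121^2 = 14641 ≡ 553
412^128 ≡ 553^2 = 305809 ≡ 569
412^256 ≡ 569^2 = 323761 ≡ 324
395 = 256 + 128 + 8 + 2 + 1, so 412^395 ≡ 324·569·563·101·412 ≡ 580 (mod 587)
y^r · r^s ≡ 141·580 = 81780 ≡ 187 (mod 587)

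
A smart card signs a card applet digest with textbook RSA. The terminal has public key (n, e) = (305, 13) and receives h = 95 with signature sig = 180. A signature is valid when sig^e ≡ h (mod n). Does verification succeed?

sig^2 ≡ 180^2 = 32400 ≡ 70
sig^4 ≡ 70^2 = 4900 ≡ 20
sig^8 ≡ 20^2 = 400 ≡ 95
13 = 8 + 4 + 1, so sig^13 ≡ 95·20·180 ≡ 95 (mod 305)
sig^13 mod 305 = 95 matches h.

passes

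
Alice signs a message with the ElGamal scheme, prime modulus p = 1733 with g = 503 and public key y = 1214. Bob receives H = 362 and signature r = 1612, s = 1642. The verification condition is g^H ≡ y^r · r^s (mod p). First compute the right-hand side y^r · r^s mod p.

415

1214^2 = 1473796 ≡ 746
1214^4 ≡ 746^2 = 556516 ≡ 223
1214^8 ≡ 223^2 = 49729 ≡ 1205
1214^16 ≡ 1205^2 = 1452025 ≡ 1504
1214^32 ≡ 1504^2 = 2262016 ≡ 451
1214^64 ≡ 451^2 = 203401 ≡ 640
1214^128 ≡ 640^2 = 409600 ≡ 612
1214^256 ≡ 612^2 = 374544 ≡ 216
1214^512 ≡ 216^2 = 46656 ≡ 1598
1214^1024 ≡ 1598^2 = 2553604 ≡ 895
1612 = 1024 + 512 + 64 + 8 + 4, so 1214^1612 ≡ 895·1598·640·1205·223 ≡ 237 (mod 1733)
1612^2 = 2598544 ≡ 777
1612^4 ≡ 777^2 = 603729 ≡ 645
1612^8 ≡ 645^2 = 416025 ≡ 105
1612^16 ≡ 105^2 = 11025 ≡ 627
1612^32 ≡ 627^2 = 393129 ≡ 1471
1612^64 ≡ 1471^2 = 2163841 ≡ 1057
1612^128 ≡ 1057^2 = 1117249 ≡ 1197
1612^256 ≡ 1197^2 = 1432809 ≡ 1351
1612^512 ≡ 1351^2 = 1825201 ≡ 352
1612^1024 ≡ 352^2 = 123904 ≡ 861
1642 = 1024 + 512 + 64 + 32 + 8 + 2, so 1612^1642 ≡ 861·352·1057·1471·105·777 ≡ 31 (mod 1733)
y^r · r^s ≡ 237·31 = 7347 ≡ 415 (mod 1733)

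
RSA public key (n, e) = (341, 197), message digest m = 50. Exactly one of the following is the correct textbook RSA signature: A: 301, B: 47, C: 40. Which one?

C

Candidate A: Squares mod 341: 301^1≡301, 301^2≡236, 301^4≡113, 301^8≡152, 301^16≡257, 301^32≡236, 301^64≡113, 301^128≡152; 197 = 128 + 64 + 4 + 1, so 301^197 ≡ 152·113·113·301 ≡ 291 (mod 341)
Candidate B: Squares mod 341: 47^1≡47, 47^2≡163, 47^4≡312, 47^8≡159, 47^16≡47, 47^32≡163, 47^64≡312, 47^128≡159; 197 = 128 + 64 + 4 + 1, so 47^197 ≡ 159·312·312·47 ≡ 163 (mod 341)
Candidate C: Squares mod 341: 40^1≡40, 40^2≡236, 40^4≡113, 40^8≡152, 40^16≡257, 40^32≡236, 40^64≡113, 40^128≡152; 197 = 128 + 64 + 4 + 1, so 40^197 ≡ 152·113·113·40 ≡ 50 (mod 341)
  → matches m = 50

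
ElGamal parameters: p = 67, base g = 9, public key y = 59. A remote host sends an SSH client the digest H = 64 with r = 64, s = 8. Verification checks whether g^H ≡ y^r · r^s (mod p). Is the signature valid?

valid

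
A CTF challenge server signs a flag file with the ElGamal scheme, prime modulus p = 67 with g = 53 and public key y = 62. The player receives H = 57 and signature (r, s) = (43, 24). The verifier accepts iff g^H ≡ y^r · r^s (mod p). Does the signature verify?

Left side g^H mod p:
Squares mod 67: 53^1≡53, 53^2≡62, 53^4≡25, 53^8≡22, 53^16≡15, 53^32≡24
57 = 32 + 16 + 8 + 1, so 53^57 ≡ 24·15·22·53 ≡ 5 (mod 67)
Right side y^r · r^s mod p:
Squares mod 67: 62^1≡62, 62^2≡25, 62^4≡22, 62^8≡15, 62^16≡24, 62^32≡40
43 = 32 + 8 + 2 + 1, so 62^43 ≡ 40·15·25·62 ≡ 40 (mod 67)
Squares mod 67: 43^1≡43, 43^2≡40, 43^4≡59, 43^8≡64, 43^16≡9
24 = 16 + 8, so 43^24 ≡ 9·64 ≡ 40 (mod 67)
40·40 = 1600 ≡ 59 (mod 67)
5 ≠ 59, so verification fails.

does not verify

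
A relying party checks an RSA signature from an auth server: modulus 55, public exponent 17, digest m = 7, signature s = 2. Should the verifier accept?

s^2 ≡ 2^2 = 4
s^4 ≡ 4^2 = 16
s^8 ≡ 16^2 = 256 ≡ 36
s^16 ≡ 36^2 = 1296 ≡ 31
17 = 16 + 1, so s^17 ≡ 31·2 ≡ 7 (mod 55)
Since 7 equals the digest 7, verification succeeds.

accept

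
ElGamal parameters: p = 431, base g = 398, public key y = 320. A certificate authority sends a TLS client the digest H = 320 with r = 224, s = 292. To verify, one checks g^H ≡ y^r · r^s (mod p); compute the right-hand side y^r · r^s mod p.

Squares mod 431: 320^1≡320, 320^2≡253, 320^4≡221, 320^8≡138, 320^16≡80, 320^32≡366, 320^64≡346, 320^128≡329
224 = 128 + 64 + 32, so 320^224 ≡ 329·346·366 ≡ 198 (mod 431)
Squares mod 431: 224^1≡224, 224^2≡180, 224^4≡75, 224^8≡22, 224^16≡53, 224^32≡223, 224^64≡164, 224^128≡174, 224^256≡106
292 = 256 + 32 + 4, so 224^292 ≡ 106·223·75 ≡ 147 (mod 431)
y^r · r^s ≡ 198·147 = 29106 ≡ 229 (mod 431)

229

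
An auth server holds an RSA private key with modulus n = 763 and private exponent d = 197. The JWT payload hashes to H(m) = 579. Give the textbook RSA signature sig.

311

Squares mod 763: (H(m))^1≡579, (H(m))^2≡284, (H(m))^4≡541, (H(m))^8≡452, (H(m))^16≡583, (H(m))^32≡354, (H(m))^64≡184, (H(m))^128≡284
197 = 128 + 64 + 4 + 1, so (H(m))^197 ≡ 284·184·541·579 ≡ 311 (mod 763)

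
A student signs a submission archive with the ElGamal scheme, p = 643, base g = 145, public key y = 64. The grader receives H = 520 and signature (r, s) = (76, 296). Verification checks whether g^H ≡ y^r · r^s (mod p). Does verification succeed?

fails

Left side g^H mod p:
145^2 = 21025 ≡ 449
145^4 ≡ 449^2 = 201601 ≡ 342
145^8 ≡ 342^2 = 116964 ≡ 581
145^16 ≡ 581^2 = 337561 ≡ 629
145^32 ≡ 629^2 = 395641 ≡ 196
145^64 ≡ 196^2 = 38416 ≡ 479
145^128 ≡ 479^2 = 229441 ≡ 533
145^256 ≡ 533^2 = 284089 ≡ 526
145^512 ≡ 526^2 = 276676 ≡ 186
520 = 512 + 8, so 145^520 ≡ 186·581 ≡ 42 (mod 643)
Right side y^r · r^s mod p:
64^2 = 4096 ≡ 238
64^4 ≡ 238^2 = 56644 ≡ 60
64^8 ≡ 60^2 = 3600 ≡ 385
64^16 ≡ 385^2 = 148225 ≡ 335
64^32 ≡ 335^2 = 112225 ≡ 343
64^64 ≡ 343^2 = 117649 ≡ 623
76 = 64 + 8 + 4, so 64^76 ≡ 623·385·60 ≡ 317 (mod 643)
76^2 = 5776 ≡ 632
76^4 ≡ 632^2 = 399424 ≡ 121
76^8 ≡ 121^2 = 14641 ≡ 495
76^16 ≡ 495^2 = 245025 ≡ 42
76^32 ≡ 42^2 = 1764 ≡ 478
76^64 ≡ 478^2 = 228484 ≡ 219
76^128 ≡ 219^2 = 47961 ≡ 379
76^256 ≡ 379^2 = 143641 ≡ 252
296 = 256 + 32 + 8, so 76^296 ≡ 252·478·495 ≡ 330 (mod 643)
317·330 = 104610 ≡ 444 (mod 643)
42 ≠ 444, so verification fails.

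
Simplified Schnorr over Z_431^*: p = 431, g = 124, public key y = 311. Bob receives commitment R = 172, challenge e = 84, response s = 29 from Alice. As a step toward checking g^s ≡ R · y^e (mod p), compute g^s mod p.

124^2 = 15376 ≡ 291
124^4 ≡ 291^2 = 84681 ≡ 205
124^8 ≡ 205^2 = 42025 ≡ 218
124^16 ≡ 218^2 = 47524 ≡ 114
29 = 16 + 8 + 4 + 1, so 124^29 ≡ 114·218·205·124 ≡ 21 (mod 431)

21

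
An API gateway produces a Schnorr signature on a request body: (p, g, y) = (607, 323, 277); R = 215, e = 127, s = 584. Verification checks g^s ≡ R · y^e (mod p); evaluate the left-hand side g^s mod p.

44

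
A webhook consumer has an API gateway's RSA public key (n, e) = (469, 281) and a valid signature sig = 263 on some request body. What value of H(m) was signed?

sig^2 ≡ 263^2 = 69169 ≡ 226
sig^4 ≡ 226^2 = 51076 ≡ 424
sig^8 ≡ 424^2 = 179776 ≡ 149
sig^16 ≡ 149^2 = 22201 ≡ 158
sig^32 ≡ 158^2 = 24964 ≡ 107
sig^64 ≡ 107^2 = 11449 ≡ 193
sig^128 ≡ 193^2 = 37249 ≡ 198
sig^256 ≡ 198^2 = 39204 ≡ 277
281 = 256 + 16 + 8 + 1, so sig^281 ≡ 277·158·149·263 ≡ 282 (mod 469)

282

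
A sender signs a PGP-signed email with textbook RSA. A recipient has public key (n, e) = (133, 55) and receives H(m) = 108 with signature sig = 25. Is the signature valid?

invalid

sig^2 ≡ 25^2 = 625 ≡ 93
sig^4 ≡ 93^2 = 8649 ≡ 4
sig^8 ≡ 4^2 = 16
sig^16 ≡ 16^2 = 256 ≡ 123
sig^32 ≡ 123^2 = 15129 ≡ 100
55 = 32 + 16 + 4 + 2 + 1, so sig^55 ≡ 100·123·4·93·25 ≡ 25 (mod 133)
25 ≠ 108, so verification fails.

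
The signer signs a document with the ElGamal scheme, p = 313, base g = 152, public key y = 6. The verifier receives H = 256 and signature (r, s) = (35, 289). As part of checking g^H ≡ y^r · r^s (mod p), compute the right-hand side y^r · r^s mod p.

6^2 = 36
6^4 ≡ 36^2 = 1296 ≡ 44
6^8 ≡ 44^2 = 1936 ≡ 58
6^16 ≡ 58^2 = 3364 ≡ 234
6^32 ≡ 234^2 = 54756 ≡ 294
35 = 32 + 2 + 1, so 6^35 ≡ 294·36·6 ≡ 278 (mod 313)
35^2 = 1225 ≡ 286
35^4 ≡ 286^2 = 81796 ≡ 103
35^8 ≡ 103^2 = 10609 ≡ 280
35^16 ≡ 280^2 = 78400 ≡ 150
35^32 ≡ 150^2 = 22500 ≡ 277
35^64 ≡ 277^2 = 76729 ≡ 44
35^128 ≡ 44^2 = 1936 ≡ 58
35^256 ≡ 58^2 = 3364 ≡ 234
289 = 256 + 32 + 1, so 35^289 ≡ 234·277·35 ≡ 6 (mod 313)
y^r · r^s ≡ 278·6 = 1668 ≡ 103 (mod 313)

103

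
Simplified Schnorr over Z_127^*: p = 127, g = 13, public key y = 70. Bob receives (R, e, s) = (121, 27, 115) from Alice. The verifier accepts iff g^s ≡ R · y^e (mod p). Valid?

yes

g^s mod p:
13^115 mod 127 = 79
R · y^e mod p:
70^27 mod 127 = 8
121·8 = 968 ≡ 79 (mod 127)
79 ≡ 79 (mod 127); signature holds.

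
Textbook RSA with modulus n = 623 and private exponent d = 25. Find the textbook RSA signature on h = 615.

h^2 ≡ 615^2 = 378225 ≡ 64
h^4 ≡ 64^2 = 4096 ≡ 358
h^8 ≡ 358^2 = 128164 ≡ 449
h^16 ≡ 449^2 = 201601 ≡ 372
25 = 16 + 8 + 1, so h^25 ≡ 372·449·615 ≡ 111 (mod 623)

111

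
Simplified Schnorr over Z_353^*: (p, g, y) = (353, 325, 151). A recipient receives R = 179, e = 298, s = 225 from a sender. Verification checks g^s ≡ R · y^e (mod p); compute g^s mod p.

325^2 = 105625 ≡ 78
325^4 ≡ 78^2 = 6084 ≡ 83
325^8 ≡ 83^2 = 6889 ≡ 182
325^16 ≡ 182^2 = 33124 ≡ 295
325^32 ≡ 295^2 = 87025 ≡ 187
325^64 ≡ 187^2 = 34969 ≡ 22
325^128 ≡ 22^2 = 484 ≡ 131
225 = 128 + 64 + 32 + 1, so 325^225 ≡ 131·22·187·325 ≡ 245 (mod 353)

245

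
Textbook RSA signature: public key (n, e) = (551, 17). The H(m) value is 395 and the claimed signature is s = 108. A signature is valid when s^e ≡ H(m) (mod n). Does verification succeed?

fails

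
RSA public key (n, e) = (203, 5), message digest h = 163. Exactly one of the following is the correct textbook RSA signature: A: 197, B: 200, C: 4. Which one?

B

Candidate A: Squares mod 203: 197^1≡197, 197^2≡36, 197^4≡78; 5 = 4 + 1, so 197^5 ≡ 78·197 ≡ 141 (mod 203)
Candidate B: Squares mod 203: 200^1≡200, 200^2≡9, 200^4≡81; 5 = 4 + 1, so 200^5 ≡ 81·200 ≡ 163 (mod 203)
  → matches h = 163
Candidate C: Squares mod 203: 4^1≡4, 4^2≡16, 4^4≡53; 5 = 4 + 1, so 4^5 ≡ 53·4 ≡ 9 (mod 203)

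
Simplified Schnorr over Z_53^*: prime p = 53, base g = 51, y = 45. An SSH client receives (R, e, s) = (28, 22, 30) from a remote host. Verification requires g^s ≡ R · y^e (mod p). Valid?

g^s mod p:
Squares mod 53: 51^1≡51, 51^2≡4, 51^4≡16, 51^8≡44, 51^16≡28
30 = 16 + 8 + 4 + 2, so 51^30 ≡ 28·44·16·4 ≡ 37 (mod 53)
R · y^e mod p:
Squares mod 53: 45^1≡45, 45^2≡11, 45^4≡15, 45^8≡13, 45^16≡10
22 = 16 + 4 + 2, so 45^22 ≡ 10·15·11 ≡ 7 (mod 53)
28·7 = 196 ≡ 37 (mod 53)
37 ≡ 37 (mod 53); signature holds.

yes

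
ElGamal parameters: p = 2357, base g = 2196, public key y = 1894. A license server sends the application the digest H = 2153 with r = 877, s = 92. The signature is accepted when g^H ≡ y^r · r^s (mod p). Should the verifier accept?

reject

Left side g^H mod p:
Squares mod 2357: 2196^1≡2196, 2196^2≡2351, 2196^4≡36, 2196^8≡1296, 2196^16≡1432, 2196^32≡34, 2196^64≡1156, 2196^128≡2274, 2196^256≡2175, 2196^512≡126, 2196^1024≡1734, 2196^2048≡1581
2153 = 2048 + 64 + 32 + 8 + 1, so 2196^2153 ≡ 1581·1156·34·1296·2196 ≡ 1070 (mod 2357)
Right side y^r · r^s mod p:
Squares mod 2357: 1894^1≡1894, 1894^2≡2239, 1894^4≡2139, 1894^8≡384, 1894^16≡1322, 1894^32≡1147, 1894^64≡403, 1894^128≡2133, 1894^256≡679, 1894^512≡1426
877 = 512 + 256 + 64 + 32 + 8 + 4 + 1, so 1894^877 ≡ 1426·679·403·1147·384·2139·1894 ≡ 1354 (mod 2357)
Squares mod 2357: 877^1≡877, 877^2≡747, 877^4≡1757, 877^8≡1736, 877^16≡1450, 877^32≡56, 877^64≡779
92 = 64 + 16 + 8 + 4, so 877^92 ≡ 779·1450·1736·1757 ≡ 53 (mod 2357)
1354·53 = 71762 ≡ 1052 (mod 2357)
1070 ≠ 1052, so verification fails.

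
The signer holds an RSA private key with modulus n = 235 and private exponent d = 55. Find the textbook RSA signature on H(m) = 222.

(H(m))^2 ≡ 222^2 = 49284 ≡ 169
(H(m))^4 ≡ 169^2 = 28561 ≡ 126
(H(m))^8 ≡ 126^2 = 15876 ≡ 131
(H(m))^16 ≡ 131^2 = 17161 ≡ 6
(H(m))^32 ≡ 6^2 = 36
55 = 32 + 16 + 4 + 2 + 1, so (H(m))^55 ≡ 36·6·126·169·222 ≡ 83 (mod 235)

83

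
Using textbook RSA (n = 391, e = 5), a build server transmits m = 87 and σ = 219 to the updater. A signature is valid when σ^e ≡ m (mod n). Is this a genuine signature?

σ^2 ≡ 219^2 = 47961 ≡ 259
σ^4 ≡ 259^2 = 67081 ≡ 220
5 = 4 + 1, so σ^5 ≡ 220·219 ≡ 87 (mod 391)
σ^5 mod 391 = 87 matches m.

genuine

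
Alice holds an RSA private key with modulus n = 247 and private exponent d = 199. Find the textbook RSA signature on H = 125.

H^199 mod 247 = 239

239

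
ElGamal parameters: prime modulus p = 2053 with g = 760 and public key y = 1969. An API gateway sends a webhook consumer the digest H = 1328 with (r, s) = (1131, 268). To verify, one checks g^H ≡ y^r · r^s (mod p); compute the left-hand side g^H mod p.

897

760^2 = 577600 ≡ 707
760^4 ≡ 707^2 = 499849 ≡ 970
760^8 ≡ 970^2 = 940900 ≡ 626
760^16 ≡ 626^2 = 391876 ≡ 1806
760^32 ≡ 1806^2 = 3261636 ≡ 1472
760^64 ≡ 1472^2 = 2166784 ≡ 869
760^128 ≡ 869^2 = 755161 ≡ 1710
760^256 ≡ 1710^2 = 2924100 ≡ 628
760^512 ≡ 628^2 = 394384 ≡ 208
760^1024 ≡ 208^2 = 43264 ≡ 151
1328 = 1024 + 256 + 32 + 16, so 760^1328 ≡ 151·628·1472·1806 ≡ 897 (mod 2053)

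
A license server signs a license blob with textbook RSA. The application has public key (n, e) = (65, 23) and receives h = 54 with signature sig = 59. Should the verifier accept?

sig^2 ≡ 59^2 = 3481 ≡ 36
sig^4 ≡ 36^2 = 1296 ≡ 61
sig^8 ≡ 61^2 = 3721 ≡ 16
sig^16 ≡ 16^2 = 256 ≡ 61
23 = 16 + 4 + 2 + 1, so sig^23 ≡ 61·61·36·59 ≡ 54 (mod 65)
sig^23 mod 65 = 54 matches h.

accept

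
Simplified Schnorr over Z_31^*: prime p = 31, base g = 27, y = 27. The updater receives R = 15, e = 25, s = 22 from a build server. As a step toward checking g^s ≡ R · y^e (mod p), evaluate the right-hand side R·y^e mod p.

16

Squares mod 31: 27^1≡27, 27^2≡16, 27^4≡8, 27^8≡2, 27^16≡4
25 = 16 + 8 + 1, so 27^25 ≡ 4·2·27 ≡ 30 (mod 31)
R · y^e ≡ 15·30 = 450 ≡ 16 (mod 31)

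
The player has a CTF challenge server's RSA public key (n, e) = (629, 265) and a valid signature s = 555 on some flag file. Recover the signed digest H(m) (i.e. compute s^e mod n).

Squares mod 629: s^1≡555, s^2≡444, s^4≡259, s^8≡407, s^16≡222, s^32≡222, s^64≡222, s^128≡222, s^256≡222
265 = 256 + 8 + 1, so s^265 ≡ 222·407·555 ≡ 74 (mod 629)

74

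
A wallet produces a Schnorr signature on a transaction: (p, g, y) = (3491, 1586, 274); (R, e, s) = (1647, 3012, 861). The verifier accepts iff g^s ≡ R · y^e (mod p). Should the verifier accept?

accept

g^s mod p:
Squares mod 3491: 1586^1≡1586, 1586^2≡1876, 1586^4≡448, 1586^8≡1717, 1586^16≡1685, 1586^32≡1042, 1586^64≡63, 1586^128≡478, 1586^256≡1569, 1586^512≡606
861 = 512 + 256 + 64 + 16 + 8 + 4 + 1, so 1586^861 ≡ 606·1569·63·1685·1717·448·1586 ≡ 2403 (mod 3491)
R · y^e mod p:
Squares mod 3491: 274^1≡274, 274^2≡1765, 274^4≡1253, 274^8≡2550, 274^16≡2258, 274^32≡1704, 274^64≡2595, 274^128≡3377, 274^256≡2523, 274^512≡1436, 274^1024≡2406, 274^2048≡758
3012 = 2048 + 512 + 256 + 128 + 64 + 4, so 274^3012 ≡ 758·1436·2523·3377·2595·1253 ≡ 3378 (mod 3491)
1647·3378 = 5563566 ≡ 2403 (mod 3491)
2403 ≡ 2403 (mod 3491); signature holds.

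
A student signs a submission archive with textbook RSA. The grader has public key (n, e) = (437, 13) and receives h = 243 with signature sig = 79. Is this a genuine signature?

forged

sig^2 ≡ 79^2 = 6241 ≡ 123
sig^4 ≡ 123^2 = 15129 ≡ 271
sig^8 ≡ 271^2 = 73441 ≡ 25
13 = 8 + 4 + 1, so sig^13 ≡ 25·271·79 ≡ 337 (mod 437)
337 ≠ 243, so verification fails.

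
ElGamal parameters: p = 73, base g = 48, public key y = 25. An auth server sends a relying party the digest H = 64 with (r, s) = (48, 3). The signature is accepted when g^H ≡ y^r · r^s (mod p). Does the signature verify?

Left side g^H mod p:
48^64 mod 73 = 55
Right side y^r · r^s mod p:
25^48 mod 73 = 8
48^3 mod 73 = 70
8·70 = 560 ≡ 49 (mod 73)
55 ≠ 49, so verification fails.

does not verify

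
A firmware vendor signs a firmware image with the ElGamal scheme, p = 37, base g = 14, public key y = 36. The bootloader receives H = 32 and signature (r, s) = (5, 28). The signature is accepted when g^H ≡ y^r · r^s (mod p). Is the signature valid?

Left side g^H mod p:
Squares mod 37: 14^1≡14, 14^2≡11, 14^4≡10, 14^8≡26, 14^16≡10, 14^32≡26
14^32 ≡ 26 (mod 37)
Right side y^r · r^s mod p:
Squares mod 37: 36^1≡36, 36^2≡1, 36^4≡1
5 = 4 + 1, so 36^5 ≡ 1·36 ≡ 36 (mod 37)
Squares mod 37: 5^1≡5, 5^2≡25, 5^4≡33, 5^8≡16, 5^16≡34
28 = 16 + 8 + 4, so 5^28 ≡ 34·16·33 ≡ 7 (mod 37)
36·7 = 252 ≡ 30 (mod 37)
26 ≠ 30, so verification fails.

invalid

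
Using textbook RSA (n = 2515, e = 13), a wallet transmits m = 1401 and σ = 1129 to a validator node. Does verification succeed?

fails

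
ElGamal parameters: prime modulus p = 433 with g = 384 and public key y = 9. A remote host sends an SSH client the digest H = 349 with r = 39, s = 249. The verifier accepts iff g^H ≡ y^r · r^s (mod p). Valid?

Left side g^H mod p:
384^2 = 147456 ≡ 236
384^4 ≡ 236^2 = 55696 ≡ 272
384^8 ≡ 272^2 = 73984 ≡ 374
384^16 ≡ 374^2 = 139876 ≡ 17
384^32 ≡ 17^2 = 289
384^64 ≡ 289^2 = 83521 ≡ 385
384^128 ≡ 385^2 = 148225 ≡ 139
384^256 ≡ 139^2 = 19321 ≡ 269
349 = 256 + 64 + 16 + 8 + 4 + 1, so 384^349 ≡ 269·385·17·374·272·384 ≡ 215 (mod 433)
Right side y^r · r^s mod p:
9^2 = 81
9^4 ≡ 81^2 = 6561 ≡ 66
9^8 ≡ 66^2 = 4356 ≡ 26
9^16 ≡ 26^2 = 676 ≡ 243
9^32 ≡ 243^2 = 59049 ≡ 161
39 = 32 + 4 + 2 + 1, so 9^39 ≡ 161·66·81·9 ≡ 417 (mod 433)
39^2 = 1521 ≡ 222
39^4 ≡ 222^2 = 49284 ≡ 355
39^8 ≡ 355^2 = 126025 ≡ 22
39^16 ≡ 22^2 = 484 ≡ 51
39^32 ≡ 51^2 = 2601 ≡ 3
39^64 ≡ 3^2 = 9
39^128 ≡ 9^2 = 81
249 = 128 + 64 + 32 + 16 + 8 + 1, so 39^249 ≡ 81·9·3·51·22·39 ≡ 117 (mod 433)
417·117 = 48789 ≡ 293 (mod 433)
215 ≠ 293, so verification fails.

no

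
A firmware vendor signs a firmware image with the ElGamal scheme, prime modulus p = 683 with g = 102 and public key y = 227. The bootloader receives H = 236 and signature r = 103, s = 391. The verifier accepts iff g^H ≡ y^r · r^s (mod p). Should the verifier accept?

Left side g^H mod p:
102^2 = 10404 ≡ 159
102^4 ≡ 159^2 = 25281 ≡ 10
102^8 ≡ 10^2 = 100
102^16 ≡ 100^2 = 10000 ≡ 438
102^32 ≡ 438^2 = 191844 ≡ 604
102^64 ≡ 604^2 = 364816 ≡ 94
102^128 ≡ 94^2 = 8836 ≡ 640
236 = 128 + 64 + 32 + 8 + 4, so 102^236 ≡ 640·94·604·100·10 ≡ 474 (mod 683)
Right side y^r · r^s mod p:
227^2 = 51529 ≡ 304
227^4 ≡ 304^2 = 92416 ≡ 211
227^8 ≡ 211^2 = 44521 ≡ 126
227^16 ≡ 126^2 = 15876 ≡ 167
227^32 ≡ 167^2 = 27889 ≡ 569
227^64 ≡ 569^2 = 323761 ≡ 19
103 = 64 + 32 + 4 + 2 + 1, so 227^103 ≡ 19·569·211·304·227 ≡ 257 (mod 683)
103^2 = 10609 ≡ 364
103^4 ≡ 364^2 = 132496 ≡ 677
103^8 ≡ 677^2 = 458329 ≡ 36
103^16 ≡ 36^2 = 1296 ≡ 613
103^32 ≡ 613^2 = 375769 ≡ 119
103^64 ≡ 119^2 = 14161 ≡ 501
103^128 ≡ 501^2 = 251001 ≡ 340
103^256 ≡ 340^2 = 115600 ≡ 173
391 = 256 + 128 + 4 + 2 + 1, so 103^391 ≡ 173·340·677·364·103 ≡ 400 (mod 683)
257·400 = 102800 ≡ 350 (mod 683)
474 ≠ 350, so verification fails.

reject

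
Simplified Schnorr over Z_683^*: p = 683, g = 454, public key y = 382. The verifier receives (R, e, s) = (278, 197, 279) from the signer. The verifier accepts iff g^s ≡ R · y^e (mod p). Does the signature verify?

verifies

g^s mod p:
454^2 = 206116 ≡ 533
454^4 ≡ 533^2 = 284089 ≡ 644
454^8 ≡ 644^2 = 414736 ≡ 155
454^16 ≡ 155^2 = 24025 ≡ 120
454^32 ≡ 120^2 = 14400 ≡ 57
454^64 ≡ 57^2 = 3249 ≡ 517
454^128 ≡ 517^2 = 267289 ≡ 236
454^256 ≡ 236^2 = 55696 ≡ 373
279 = 256 + 16 + 4 + 2 + 1, so 454^279 ≡ 373·120·644·533·454 ≡ 427 (mod 683)
R · y^e mod p:
382^2 = 145924 ≡ 445
382^4 ≡ 445^2 = 198025 ≡ 638
382^8 ≡ 638^2 = 407044 ≡ 659
382^16 ≡ 659^2 = 434281 ≡ 576
382^32 ≡ 576^2 = 331776 ≡ 521
382^64 ≡ 521^2 = 271441 ≡ 290
382^128 ≡ 290^2 = 84100 ≡ 91
197 = 128 + 64 + 4 + 1, so 382^197 ≡ 91·290·638·382 ≡ 402 (mod 683)
278·402 = 111756 ≡ 427 (mod 683)
427 ≡ 427 (mod 683); signature holds.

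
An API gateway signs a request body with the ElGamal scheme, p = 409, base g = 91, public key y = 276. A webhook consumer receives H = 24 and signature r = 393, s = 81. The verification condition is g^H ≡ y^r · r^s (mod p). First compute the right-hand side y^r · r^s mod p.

Squares mod 409: 276^1≡276, 276^2≡102, 276^4≡179, 276^8≡139, 276^16≡98, 276^32≡197, 276^64≡363, 276^128≡71, 276^256≡133
393 = 256 + 128 + 8 + 1, so 276^393 ≡ 133·71·139·276 ≡ 320 (mod 409)
Squares mod 409: 393^1≡393, 393^2≡256, 393^4≡96, 393^8≡218, 393^16≡80, 393^32≡265, 393^64≡286
81 = 64 + 16 + 1, so 393^81 ≡ 286·80·393 ≡ 384 (mod 409)
y^r · r^s ≡ 320·384 = 122880 ≡ 180 (mod 409)

180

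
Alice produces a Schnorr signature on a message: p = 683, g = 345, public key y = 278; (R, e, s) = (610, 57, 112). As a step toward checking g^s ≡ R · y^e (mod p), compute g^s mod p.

Squares mod 683: 345^1≡345, 345^2≡183, 345^4≡22, 345^8≡484, 345^16≡670, 345^32≡169, 345^64≡558
112 = 64 + 32 + 16, so 345^112 ≡ 558·169·670 ≡ 59 (mod 683)

59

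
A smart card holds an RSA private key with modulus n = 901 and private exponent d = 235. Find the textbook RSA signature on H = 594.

H^235 mod 901 = 594

594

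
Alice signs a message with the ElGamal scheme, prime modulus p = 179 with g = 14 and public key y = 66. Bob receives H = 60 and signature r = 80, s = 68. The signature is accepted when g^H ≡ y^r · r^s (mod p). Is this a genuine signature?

genuine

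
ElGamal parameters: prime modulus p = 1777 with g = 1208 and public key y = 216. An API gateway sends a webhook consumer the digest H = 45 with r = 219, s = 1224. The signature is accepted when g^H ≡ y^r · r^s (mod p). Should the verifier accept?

Left side g^H mod p:
Squares mod 1777: 1208^1≡1208, 1208^2≡347, 1208^4≡1350, 1208^8≡1075, 1208^16≡575, 1208^32≡103
45 = 32 + 8 + 4 + 1, so 1208^45 ≡ 103·1075·1350·1208 ≡ 541 (mod 1777)
Right side y^r · r^s mod p:
Squares mod 1777: 216^1≡216, 216^2≡454, 216^4≡1761, 216^8≡256, 216^16≡1564, 216^32≡944, 216^64≡859, 216^128≡426
219 = 128 + 64 + 16 + 8 + 2 + 1, so 216^219 ≡ 426·859·1564·256·454·216 ≡ 1088 (mod 1777)
Squares mod 1777: 219^1≡219, 219^2≡1759, 219^4≡324, 219^8≡133, 219^16≡1696, 219^32≡1230, 219^64≡673, 219^128≡1571, 219^256≡1565, 219^512≡519, 219^1024≡1034
1224 = 1024 + 128 + 64 + 8, so 219^1224 ≡ 1034·1571·673·133 ≡ 925 (mod 1777)
1088·925 = 1006400 ≡ 618 (mod 1777)
541 ≠ 618, so verification fails.

reject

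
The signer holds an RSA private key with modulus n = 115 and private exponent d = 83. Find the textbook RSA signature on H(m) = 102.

(H(m))^2 ≡ 102^2 = 10404 ≡ 54
(H(m))^4 ≡ 54^2 = 2916 ≡ 41
(H(m))^8 ≡ 41^2 = 1681 ≡ 71
(H(m))^16 ≡ 71^2 = 5041 ≡ 96
(H(m))^32 ≡ 96^2 = 9216 ≡ 16
(H(m))^64 ≡ 16^2 = 256 ≡ 26
83 = 64 + 16 + 2 + 1, so (H(m))^83 ≡ 26·96·54·102 ≡ 63 (mod 115)

63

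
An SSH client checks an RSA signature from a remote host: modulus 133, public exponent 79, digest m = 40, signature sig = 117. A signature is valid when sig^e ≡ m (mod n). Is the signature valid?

valid

sig^2 ≡ 117^2 = 13689 ≡ 123
sig^4 ≡ 123^2 = 15129 ≡ 100
sig^8 ≡ 100^2 = 10000 ≡ 25
sig^16 ≡ 25^2 = 625 ≡ 93
sig^32 ≡ 93^2 = 8649 ≡ 4
sig^64 ≡ 4^2 = 16
79 = 64 + 8 + 4 + 2 + 1, so sig^79 ≡ 16·25·100·123·117 ≡ 40 (mod 133)
Since 40 equals the digest 40, verification succeeds.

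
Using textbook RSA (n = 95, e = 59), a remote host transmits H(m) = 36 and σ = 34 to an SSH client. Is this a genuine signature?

forged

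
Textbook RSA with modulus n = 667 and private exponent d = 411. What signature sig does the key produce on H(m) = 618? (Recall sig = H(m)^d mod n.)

Squares mod 667: (H(m))^1≡618, (H(m))^2≡400, (H(m))^4≡587, (H(m))^8≡397, (H(m))^16≡197, (H(m))^32≡123, (H(m))^64≡455, (H(m))^128≡255, (H(m))^256≡326
411 = 256 + 128 + 16 + 8 + 2 + 1, so (H(m))^411 ≡ 326·255·197·397·400·618 ≡ 34 (mod 667)

34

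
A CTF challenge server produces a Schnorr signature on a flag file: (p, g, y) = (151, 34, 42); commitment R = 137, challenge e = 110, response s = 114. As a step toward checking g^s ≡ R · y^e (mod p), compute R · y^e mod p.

78

42^2 = 1764 ≡ 103
42^4 ≡ 103^2 = 10609 ≡ 39
42^8 ≡ 39^2 = 1521 ≡ 11
42^16 ≡ 11^2 = 121
42^32 ≡ 121^2 = 14641 ≡ 145
42^64 ≡ 145^2 = 21025 ≡ 36
110 = 64 + 32 + 8 + 4 + 2, so 42^110 ≡ 36·145·11·39·103 ≡ 16 (mod 151)
R · y^e ≡ 137·16 = 2192 ≡ 78 (mod 151)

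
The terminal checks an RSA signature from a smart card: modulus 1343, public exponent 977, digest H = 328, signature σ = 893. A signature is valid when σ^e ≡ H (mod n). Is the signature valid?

σ^2 ≡ 893^2 = 797449 ≡ 1050
σ^4 ≡ 1050^2 = 1102500 ≡ 1240
σ^8 ≡ 1240^2 = 1537600 ≡ 1208
σ^16 ≡ 1208^2 = 1459264 ≡ 766
σ^32 ≡ 766^2 = 586756 ≡ 1208
σ^64 ≡ 1208^2 = 1459264 ≡ 766
σ^128 ≡ 766^2 = 586756 ≡ 1208
σ^256 ≡ 1208^2 = 1459264 ≡ 766
σ^512 ≡ 766^2 = 586756 ≡ 1208
977 = 512 + 256 + 128 + 64 + 16 + 1, so σ^977 ≡ 1208·766·1208·766·766·893 ≡ 451 (mod 1343)
σ^977 mod 1343 = 451, but H = 328.

invalid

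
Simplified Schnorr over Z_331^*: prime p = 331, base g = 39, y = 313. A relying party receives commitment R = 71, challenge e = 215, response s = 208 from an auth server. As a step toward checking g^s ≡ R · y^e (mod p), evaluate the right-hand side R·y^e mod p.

272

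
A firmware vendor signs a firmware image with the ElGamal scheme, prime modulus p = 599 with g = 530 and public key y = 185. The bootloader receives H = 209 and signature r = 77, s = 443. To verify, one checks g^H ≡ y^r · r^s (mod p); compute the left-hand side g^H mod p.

304

530^209 mod 599 = 304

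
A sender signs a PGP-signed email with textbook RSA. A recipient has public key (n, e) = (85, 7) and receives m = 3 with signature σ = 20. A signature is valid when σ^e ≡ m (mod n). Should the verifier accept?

σ^2 ≡ 20^2 = 400 ≡ 60
σ^4 ≡ 60^2 = 3600 ≡ 30
7 = 4 + 2 + 1, so σ^7 ≡ 30·60·20 ≡ 45 (mod 85)
The recovered value 45 does not match the digest 3.

reject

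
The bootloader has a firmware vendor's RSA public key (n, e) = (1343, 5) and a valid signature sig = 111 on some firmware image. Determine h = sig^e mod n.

841

sig^2 ≡ 111^2 = 12321 ≡ 234
sig^4 ≡ 234^2 = 54756 ≡ 1036
5 = 4 + 1, so sig^5 ≡ 1036·111 ≡ 841 (mod 1343)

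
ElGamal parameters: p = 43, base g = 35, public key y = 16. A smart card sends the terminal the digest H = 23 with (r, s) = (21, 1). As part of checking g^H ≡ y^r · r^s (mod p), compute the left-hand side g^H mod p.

21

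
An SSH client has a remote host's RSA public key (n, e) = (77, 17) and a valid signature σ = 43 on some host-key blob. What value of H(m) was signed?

43

Squares mod 77: σ^1≡43, σ^2≡1, σ^4≡1, σ^8≡1, σ^16≡1
17 = 16 + 1, so σ^17 ≡ 1·43 ≡ 43 (mod 77)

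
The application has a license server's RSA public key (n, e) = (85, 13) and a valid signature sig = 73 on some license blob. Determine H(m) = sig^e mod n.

3

sig^2 ≡ 73^2 = 5329 ≡ 59
sig^4 ≡ 59^2 = 3481 ≡ 81
sig^8 ≡ 81^2 = 6561 ≡ 16
13 = 8 + 4 + 1, so sig^13 ≡ 16·81·73 ≡ 3 (mod 85)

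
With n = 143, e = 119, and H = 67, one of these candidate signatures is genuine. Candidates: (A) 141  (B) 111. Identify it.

B

Candidate A: 141^119 mod 143 = 71
Candidate B: 111^119 mod 143 = 67
  → matches H = 67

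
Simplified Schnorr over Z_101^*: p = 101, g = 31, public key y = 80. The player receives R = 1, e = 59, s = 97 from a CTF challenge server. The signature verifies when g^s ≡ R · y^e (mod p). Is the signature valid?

invalid

g^s mod p:
31^2 = 961 ≡ 52
31^4 ≡ 52^2 = 2704 ≡ 78
31^8 ≡ 78^2 = 6084 ≡ 24
31^16 ≡ 24^2 = 576 ≡ 71
31^32 ≡ 71^2 = 5041 ≡ 92
31^64 ≡ 92^2 = 8464 ≡ 81
97 = 64 + 32 + 1, so 31^97 ≡ 81·92·31 ≡ 25 (mod 101)
R · y^e mod p:
80^2 = 6400 ≡ 37
80^4 ≡ 37^2 = 1369 ≡ 56
80^8 ≡ 56^2 = 3136 ≡ 5
80^16 ≡ 5^2 = 25
80^32 ≡ 25^2 = 625 ≡ 19
59 = 32 + 16 + 8 + 2 + 1, so 80^59 ≡ 19·25·5·37·80 ≡ 97 (mod 101)
1·97 = 97 ≡ 97 (mod 101)
25 ≠ 97; the check fails.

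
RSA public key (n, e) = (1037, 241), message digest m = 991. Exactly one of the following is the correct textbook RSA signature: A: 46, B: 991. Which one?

B

Candidate A: 46^2 = 2116 ≡ 42; 46^4 ≡ 42^2 = 1764 ≡ 727; 46^8 ≡ 727^2 = 528529 ≡ 696; 46^16 ≡ 696^2 = 484416 ≡ 137; 46^32 ≡ 137^2 = 18769 ≡ 103; 46^64 ≡ 103^2 = 10609 ≡ 239; 46^128 ≡ 239^2 = 57121 ≡ 86; 241 = 128 + 64 + 32 + 16 + 1, so 46^241 ≡ 86·239·103·137·46 ≡ 46 (mod 1037)
Candidate B: 991^2 = 982081 ≡ 42; 991^4 ≡ 42^2 = 1764 ≡ 727; 991^8 ≡ 727^2 = 528529 ≡ 696; 991^16 ≡ 696^2 = 484416 ≡ 137; 991^32 ≡ 137^2 = 18769 ≡ 103; 991^64 ≡ 103^2 = 10609 ≡ 239; 991^128 ≡ 239^2 = 57121 ≡ 86; 241 = 128 + 64 + 32 + 16 + 1, so 991^241 ≡ 86·239·103·137·991 ≡ 991 (mod 1037)
  → matches m = 991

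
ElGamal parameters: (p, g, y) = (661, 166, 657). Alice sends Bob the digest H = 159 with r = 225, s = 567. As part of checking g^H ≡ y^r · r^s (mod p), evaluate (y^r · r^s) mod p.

138

Squares mod 661: 657^1≡657, 657^2≡16, 657^4≡256, 657^8≡97, 657^16≡155, 657^32≡229, 657^64≡222, 657^128≡370
225 = 128 + 64 + 32 + 1, so 657^225 ≡ 370·222·229·657 ≡ 68 (mod 661)
Squares mod 661: 225^1≡225, 225^2≡389, 225^4≡613, 225^8≡321, 225^16≡586, 225^32≡337, 225^64≡538, 225^128≡587, 225^256≡188, 225^512≡311
567 = 512 + 32 + 16 + 4 + 2 + 1, so 225^567 ≡ 311·337·586·613·389·225 ≡ 177 (mod 661)
y^r · r^s ≡ 68·177 = 12036 ≡ 138 (mod 661)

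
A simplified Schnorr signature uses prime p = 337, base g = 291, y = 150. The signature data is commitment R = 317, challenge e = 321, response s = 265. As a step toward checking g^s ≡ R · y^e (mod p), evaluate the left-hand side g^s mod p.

291^265 mod 337 = 90

90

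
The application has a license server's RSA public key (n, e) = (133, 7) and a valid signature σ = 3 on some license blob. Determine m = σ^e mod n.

59

σ^7 mod 133 = 59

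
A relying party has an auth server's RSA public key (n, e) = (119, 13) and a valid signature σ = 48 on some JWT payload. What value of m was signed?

90

σ^2 ≡ 48^2 = 2304 ≡ 43
σ^4 ≡ 43^2 = 1849 ≡ 64
σ^8 ≡ 64^2 = 4096 ≡ 50
13 = 8 + 4 + 1, so σ^13 ≡ 50·64·48 ≡ 90 (mod 119)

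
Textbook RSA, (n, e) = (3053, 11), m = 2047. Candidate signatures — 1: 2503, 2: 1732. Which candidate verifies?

Candidate 1: 2503^2 = 6265009 ≡ 253; 2503^4 ≡ 253^2 = 64009 ≡ 2949; 2503^8 ≡ 2949^2 = 8696601 ≡ 1657; 11 = 8 + 2 + 1, so 2503^11 ≡ 1657·253·2503 ≡ 169 (mod 3053)
Candidate 2: 1732^2 = 2999824 ≡ 1778; 1732^4 ≡ 1778^2 = 3161284 ≡ 1429; 1732^8 ≡ 1429^2 = 2042041 ≡ 2637; 11 = 8 + 2 + 1, so 1732^11 ≡ 2637·1778·1732 ≡ 2047 (mod 3053)
  → matches m = 2047

2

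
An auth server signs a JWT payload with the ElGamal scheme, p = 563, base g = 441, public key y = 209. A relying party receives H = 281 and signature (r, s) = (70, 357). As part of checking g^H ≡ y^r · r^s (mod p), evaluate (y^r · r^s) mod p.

209^2 = 43681 ≡ 330
209^4 ≡ 330^2 = 108900 ≡ 241
209^8 ≡ 241^2 = 58081 ≡ 92
209^16 ≡ 92^2 = 8464 ≡ 19
209^32 ≡ 19^2 = 361
209^64 ≡ 361^2 = 130321 ≡ 268
70 = 64 + 4 + 2, so 209^70 ≡ 268·241·330 ≡ 549 (mod 563)
70^2 = 4900 ≡ 396
70^4 ≡ 396^2 = 156816 ≡ 302
70^8 ≡ 302^2 = 91204 ≡ 561
70^16 ≡ 561^2 = 314721 ≡ 4
70^32 ≡ 4^2 = 16
70^64 ≡ 16^2 = 256
70^128 ≡ 256^2 = 65536 ≡ 228
70^256 ≡ 228^2 = 51984 ≡ 188
357 = 256 + 64 + 32 + 4 + 1, so 70^357 ≡ 188·256·16·302·70 ≡ 201 (mod 563)
y^r · r^s ≡ 549·201 = 110349 ≡ 1 (mod 563)

1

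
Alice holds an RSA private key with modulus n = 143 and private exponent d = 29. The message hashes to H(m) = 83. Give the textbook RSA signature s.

57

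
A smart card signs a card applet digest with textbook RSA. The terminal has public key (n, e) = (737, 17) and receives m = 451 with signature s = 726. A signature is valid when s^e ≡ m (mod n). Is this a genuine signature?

genuine

Squares mod 737: s^1≡726, s^2≡121, s^4≡638, s^8≡220, s^16≡495
17 = 16 + 1, so s^17 ≡ 495·726 ≡ 451 (mod 737)
451 = m, so the signature checks out.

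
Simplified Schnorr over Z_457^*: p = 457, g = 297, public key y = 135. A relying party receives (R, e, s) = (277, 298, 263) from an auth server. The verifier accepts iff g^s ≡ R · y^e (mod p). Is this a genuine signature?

forged

g^s mod p:
297^2 = 88209 ≡ 8
297^4 ≡ 8^2 = 64
297^8 ≡ 64^2 = 4096 ≡ 440
297^16 ≡ 440^2 = 193600 ≡ 289
297^32 ≡ 289^2 = 83521 ≡ 347
297^64 ≡ 347^2 = 120409 ≡ 218
297^128 ≡ 218^2 = 47524 ≡ 453
297^256 ≡ 453^2 = 205209 ≡ 16
263 = 256 + 4 + 2 + 1, so 297^263 ≡ 16·64·8·297 ≡ 413 (mod 457)
R · y^e mod p:
135^2 = 18225 ≡ 402
135^4 ≡ 402^2 = 161604 ≡ 283
135^8 ≡ 283^2 = 80089 ≡ 114
135^16 ≡ 114^2 = 12996 ≡ 200
135^32 ≡ 200^2 = 40000 ≡ 241
135^64 ≡ 241^2 = 58081 ≡ 42
135^128 ≡ 42^2 = 1764 ≡ 393
135^256 ≡ 393^2 = 154449 ≡ 440
298 = 256 + 32 + 8 + 2, so 135^298 ≡ 440·241·114·402 ≡ 220 (mod 457)
277·220 = 60940 ≡ 159 (mod 457)
413 ≠ 159; the check fails.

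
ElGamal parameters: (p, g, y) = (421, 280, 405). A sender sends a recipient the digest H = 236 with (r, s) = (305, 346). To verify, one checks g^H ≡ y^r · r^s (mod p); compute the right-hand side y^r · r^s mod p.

119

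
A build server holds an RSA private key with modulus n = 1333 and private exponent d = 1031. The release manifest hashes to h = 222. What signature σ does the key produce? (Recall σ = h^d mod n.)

h^1031 mod 1333 = 1327

1327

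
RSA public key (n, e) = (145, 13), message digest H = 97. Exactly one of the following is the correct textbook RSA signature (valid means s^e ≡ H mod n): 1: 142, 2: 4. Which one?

1

Candidate 1: 142^2 = 20164 ≡ 9; 142^4 ≡ 9^2 = 81; 142^8 ≡ 81^2 = 6561 ≡ 36; 13 = 8 + 4 + 1, so 142^13 ≡ 36·81·142 ≡ 97 (mod 145)
  → matches H = 97
Candidate 2: 4^2 = 16; 4^4 ≡ 16^2 = 256 ≡ 111; 4^8 ≡ 111^2 = 12321 ≡ 141; 13 = 8 + 4 + 1, so 4^13 ≡ 141·111·4 ≡ 109 (mod 145)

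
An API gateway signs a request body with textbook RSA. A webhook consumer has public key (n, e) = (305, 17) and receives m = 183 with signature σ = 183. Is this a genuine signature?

genuine

σ^2 ≡ 183^2 = 33489 ≡ 244
σ^4 ≡ 244^2 = 59536 ≡ 61
σ^8 ≡ 61^2 = 3721 ≡ 61
σ^16 ≡ 61^2 = 3721 ≡ 61
17 = 16 + 1, so σ^17 ≡ 61·183 ≡ 183 (mod 305)
183 = m, so the signature checks out.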